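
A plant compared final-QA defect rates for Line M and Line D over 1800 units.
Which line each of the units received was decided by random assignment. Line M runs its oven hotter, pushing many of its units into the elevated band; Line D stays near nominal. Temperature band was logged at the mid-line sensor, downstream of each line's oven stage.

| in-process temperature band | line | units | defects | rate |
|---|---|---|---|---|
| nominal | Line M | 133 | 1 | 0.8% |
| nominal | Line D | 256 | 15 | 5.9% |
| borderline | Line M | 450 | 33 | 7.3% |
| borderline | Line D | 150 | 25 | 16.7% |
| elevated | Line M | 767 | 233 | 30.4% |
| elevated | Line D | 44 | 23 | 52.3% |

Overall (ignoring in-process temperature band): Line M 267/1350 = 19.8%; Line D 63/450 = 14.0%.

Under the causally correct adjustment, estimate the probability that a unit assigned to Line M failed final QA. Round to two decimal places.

0.20

The stratified and pooled comparisons disagree (Line M wins within each in-process temperature band; Line D wins overall), so the answer turns on the causal role of in-process temperature band.
The distribution of in-process temperature band is itself part of what the line does — it is an intermediate outcome. Holding it fixed would remove that part of the effect; the total effect is the pooled difference.
So P(outcome | do(Line M)) is just the pooled rate for Line M: 267/1350 = 0.198.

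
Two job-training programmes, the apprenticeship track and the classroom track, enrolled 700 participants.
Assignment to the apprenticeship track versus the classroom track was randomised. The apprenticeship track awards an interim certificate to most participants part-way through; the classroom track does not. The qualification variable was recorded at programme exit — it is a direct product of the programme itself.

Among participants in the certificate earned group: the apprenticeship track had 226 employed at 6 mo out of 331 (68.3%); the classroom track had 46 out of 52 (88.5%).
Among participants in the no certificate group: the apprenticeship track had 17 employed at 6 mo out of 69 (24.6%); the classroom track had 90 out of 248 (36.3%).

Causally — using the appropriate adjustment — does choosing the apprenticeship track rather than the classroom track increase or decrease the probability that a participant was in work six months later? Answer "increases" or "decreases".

Qualification attained during the programme lies on the pathway programme → qualification attained during the programme → outcome, so adjusting for it blocks the indirect effect. For the total causal effect of programme, use the unadjusted pooled rates.
Pooled: the apprenticeship track 60.8% vs the classroom track 45.3%; the apprenticeship track is higher overall.

increases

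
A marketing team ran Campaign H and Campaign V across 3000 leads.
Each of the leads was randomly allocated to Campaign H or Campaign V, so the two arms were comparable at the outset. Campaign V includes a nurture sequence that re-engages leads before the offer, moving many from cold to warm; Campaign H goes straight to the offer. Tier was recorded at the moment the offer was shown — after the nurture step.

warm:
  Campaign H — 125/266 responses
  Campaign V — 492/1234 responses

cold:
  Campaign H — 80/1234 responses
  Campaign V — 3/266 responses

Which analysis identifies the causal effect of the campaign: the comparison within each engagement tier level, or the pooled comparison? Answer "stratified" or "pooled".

Stratifying would compare campaigns among leads the campaigns themselves sorted into engagement tier groups — a form of selection on an intermediate. The unconditioned pooled rates give the total causal effect.
Pooled: Campaign H 13.7% vs Campaign V 33.0%; Campaign V is higher overall.

pooled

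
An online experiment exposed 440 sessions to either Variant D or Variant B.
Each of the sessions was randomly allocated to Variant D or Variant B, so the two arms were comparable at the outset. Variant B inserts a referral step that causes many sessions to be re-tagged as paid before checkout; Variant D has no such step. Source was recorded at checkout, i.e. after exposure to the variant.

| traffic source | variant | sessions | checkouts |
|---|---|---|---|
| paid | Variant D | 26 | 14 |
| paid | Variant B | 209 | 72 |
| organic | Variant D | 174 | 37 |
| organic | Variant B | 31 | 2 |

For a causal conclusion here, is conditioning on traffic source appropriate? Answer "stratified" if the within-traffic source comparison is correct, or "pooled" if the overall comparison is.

pooled

Within every traffic source level Variant D has the higher rate, yet pooled Variant B does — Simpson's reversal.
Traffic source lies on the pathway variant → traffic source → outcome, so adjusting for it blocks the indirect effect. For the total causal effect of variant, use the unadjusted pooled rates.
Pooled: Variant D 25.5% vs Variant B 30.8%; Variant B is higher overall.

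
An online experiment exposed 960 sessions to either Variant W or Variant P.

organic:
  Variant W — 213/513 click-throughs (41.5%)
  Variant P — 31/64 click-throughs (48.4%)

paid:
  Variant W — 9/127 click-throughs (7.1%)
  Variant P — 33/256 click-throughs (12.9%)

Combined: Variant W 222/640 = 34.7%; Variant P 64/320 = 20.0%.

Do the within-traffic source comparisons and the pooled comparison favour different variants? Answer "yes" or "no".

yes

Within each traffic source level (organic 41.5% vs 48.4%; paid 7.1% vs 12.9%), Variant P has the higher rate every time. Pooled: 34.7% vs 20.0% — Variant W has the higher rate overall. The two comparisons disagree.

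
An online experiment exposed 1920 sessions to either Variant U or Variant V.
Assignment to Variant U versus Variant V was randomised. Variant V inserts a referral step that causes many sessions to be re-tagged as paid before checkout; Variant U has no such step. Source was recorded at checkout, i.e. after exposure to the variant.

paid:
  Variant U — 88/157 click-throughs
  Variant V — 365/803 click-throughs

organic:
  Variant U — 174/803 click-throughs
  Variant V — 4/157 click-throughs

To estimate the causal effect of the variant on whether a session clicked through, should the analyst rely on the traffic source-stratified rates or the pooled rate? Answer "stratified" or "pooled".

pooled

The stratified and pooled comparisons disagree (Variant U wins within each traffic source; Variant V wins overall), so the answer turns on the causal role of traffic source.
Traffic source is recorded after the variant and is itself shifted by it — it sits on the causal path from variant to outcome. Conditioning on a mediator would strip out part of the effect we want; the pooled comparison gives the total causal effect.
Pooled: Variant U 27.3% vs Variant V 38.4%; Variant V is higher overall.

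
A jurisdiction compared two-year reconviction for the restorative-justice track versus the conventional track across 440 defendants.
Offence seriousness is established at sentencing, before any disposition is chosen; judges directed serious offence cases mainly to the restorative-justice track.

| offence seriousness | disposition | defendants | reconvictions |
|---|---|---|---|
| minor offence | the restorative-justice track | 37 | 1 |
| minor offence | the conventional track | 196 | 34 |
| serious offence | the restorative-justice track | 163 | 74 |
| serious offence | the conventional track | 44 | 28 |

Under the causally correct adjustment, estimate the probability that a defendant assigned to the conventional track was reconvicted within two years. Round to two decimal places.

0.39

The imbalance in offence seriousness arose from how defendants were allocated, not from anything the disposition did; and offence seriousness independently affects the outcome. The pooled gap is confounded — condition on offence seriousness.
Standardising the conventional track to the population offence seriousness mix: 0.530·34/196 + 0.470·28/44 = 0.391.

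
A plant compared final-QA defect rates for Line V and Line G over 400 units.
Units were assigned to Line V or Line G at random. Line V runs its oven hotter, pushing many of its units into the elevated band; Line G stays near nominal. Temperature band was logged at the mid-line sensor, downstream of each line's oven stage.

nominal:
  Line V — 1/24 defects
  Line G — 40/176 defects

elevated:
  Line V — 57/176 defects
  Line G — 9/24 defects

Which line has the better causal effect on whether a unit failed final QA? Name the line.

The stratified and pooled comparisons disagree (Line V wins within each in-process temperature band; Line G wins overall), so the answer turns on the causal role of in-process temperature band.
Because the line influences in-process temperature band, in-process temperature band is a post-treatment mediator, not a confounder. Stratifying on it would bias the estimate; the causal effect is the crude pooled difference.
Pooled: Line V 29.0% vs Line G 24.5%; Line G is lower overall.

Line G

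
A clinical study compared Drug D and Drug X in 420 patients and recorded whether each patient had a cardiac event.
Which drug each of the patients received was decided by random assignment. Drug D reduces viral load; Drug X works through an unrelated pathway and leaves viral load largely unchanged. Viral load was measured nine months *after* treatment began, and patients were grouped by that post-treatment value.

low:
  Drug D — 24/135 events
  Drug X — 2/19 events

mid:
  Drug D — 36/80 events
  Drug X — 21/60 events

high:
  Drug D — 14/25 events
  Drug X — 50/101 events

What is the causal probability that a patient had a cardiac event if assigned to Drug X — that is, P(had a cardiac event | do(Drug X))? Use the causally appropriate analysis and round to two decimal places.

0.41

The viral load-specific comparison favours Drug X throughout, but the pooled figures favour Drug D. The question is whether to condition on viral load.
Viral load here is a post-treatment variable shaped by the drug; conditioning on it would introduce bias rather than remove it. The overall comparison is the causal one.
So P(outcome | do(Drug X)) is just the pooled rate for Drug X: 73/180 = 0.406.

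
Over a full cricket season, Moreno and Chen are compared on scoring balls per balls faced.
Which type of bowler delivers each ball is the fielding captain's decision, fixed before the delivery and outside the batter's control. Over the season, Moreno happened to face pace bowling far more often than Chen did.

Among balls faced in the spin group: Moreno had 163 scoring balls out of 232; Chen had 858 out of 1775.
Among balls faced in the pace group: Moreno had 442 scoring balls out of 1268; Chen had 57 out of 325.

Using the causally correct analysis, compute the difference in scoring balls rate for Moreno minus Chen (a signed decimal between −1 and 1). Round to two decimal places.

Moreno is higher inside every bowling type stratum but Chen is higher in aggregate. Whether to stratify depends on how bowling type relates to the player.
Since bowling type is a pre-existing factor (not a product of the player) and it affects the outcome on its own, it is a confounder. The stratified rates, not the pooled rate, identify the causal effect.
Adjusting over the population distribution of bowling type: 0.557·(0.703−0.483) + 0.443·(0.349−0.175) = +0.199.

+0.20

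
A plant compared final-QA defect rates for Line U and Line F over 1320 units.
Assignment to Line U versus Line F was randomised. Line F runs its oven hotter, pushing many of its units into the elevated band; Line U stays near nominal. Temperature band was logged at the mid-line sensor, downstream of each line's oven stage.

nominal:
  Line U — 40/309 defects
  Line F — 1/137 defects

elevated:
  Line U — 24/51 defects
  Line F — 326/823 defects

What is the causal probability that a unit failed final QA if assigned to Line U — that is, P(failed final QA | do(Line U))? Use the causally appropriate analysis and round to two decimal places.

0.18

Because the line influences in-process temperature band, in-process temperature band is a post-treatment mediator, not a confounder. Stratifying on it would bias the estimate; the causal effect is the crude pooled difference.
So P(outcome | do(Line U)) is just the pooled rate for Line U: 64/360 = 0.178.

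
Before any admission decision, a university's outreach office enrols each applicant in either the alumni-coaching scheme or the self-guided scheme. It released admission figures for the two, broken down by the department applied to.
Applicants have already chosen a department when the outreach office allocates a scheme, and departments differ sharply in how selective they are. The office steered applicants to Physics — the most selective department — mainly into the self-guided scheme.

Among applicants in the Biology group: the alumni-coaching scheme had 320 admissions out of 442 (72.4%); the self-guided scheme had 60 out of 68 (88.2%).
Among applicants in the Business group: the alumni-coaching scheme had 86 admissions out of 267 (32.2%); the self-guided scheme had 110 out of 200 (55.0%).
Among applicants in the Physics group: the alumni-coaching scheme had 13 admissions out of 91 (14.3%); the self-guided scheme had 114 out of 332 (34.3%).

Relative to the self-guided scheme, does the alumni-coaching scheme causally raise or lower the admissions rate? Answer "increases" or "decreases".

decreases

The stratified and pooled comparisons disagree (the self-guided scheme wins within each department; the alumni-coaching scheme wins overall), so the answer turns on the causal role of department.
Nothing the outreach scheme does changes department; the imbalance is an allocation artefact. With department also predicting the outcome, the pooled figure is confounded, and the within-stratum comparison is the causal one.
Within each level — Biology: 72.4% vs 88.2%; Business: 32.2% vs 55.0%; Physics: 14.3% vs 34.3% — the self-guided scheme is higher every time.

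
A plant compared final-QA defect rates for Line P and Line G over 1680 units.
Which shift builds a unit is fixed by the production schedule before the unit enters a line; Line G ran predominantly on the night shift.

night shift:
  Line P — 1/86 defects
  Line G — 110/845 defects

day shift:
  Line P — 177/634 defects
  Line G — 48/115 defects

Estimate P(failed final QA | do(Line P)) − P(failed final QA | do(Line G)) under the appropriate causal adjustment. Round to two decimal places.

Shift is set before the line has any effect — it is not caused by the line — and it independently drives the outcome. That makes it a confounder, so the causal comparison is within shift levels.
Adjusting over the population distribution of shift: 0.554·(0.012−0.130) + 0.446·(0.279−0.417) = -0.127.

-0.13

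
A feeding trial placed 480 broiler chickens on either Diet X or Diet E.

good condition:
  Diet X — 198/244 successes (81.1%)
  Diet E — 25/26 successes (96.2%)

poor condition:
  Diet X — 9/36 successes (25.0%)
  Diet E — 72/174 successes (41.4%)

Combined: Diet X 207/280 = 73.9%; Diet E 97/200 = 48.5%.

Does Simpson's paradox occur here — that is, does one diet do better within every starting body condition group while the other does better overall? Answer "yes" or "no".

Within each starting body condition level (good condition 81.1% vs 96.2%; poor condition 25.0% vs 41.4%), Diet E has the higher rate every time. Pooled: 73.9% vs 48.5% — Diet X has the higher rate overall. The two comparisons disagree.

yes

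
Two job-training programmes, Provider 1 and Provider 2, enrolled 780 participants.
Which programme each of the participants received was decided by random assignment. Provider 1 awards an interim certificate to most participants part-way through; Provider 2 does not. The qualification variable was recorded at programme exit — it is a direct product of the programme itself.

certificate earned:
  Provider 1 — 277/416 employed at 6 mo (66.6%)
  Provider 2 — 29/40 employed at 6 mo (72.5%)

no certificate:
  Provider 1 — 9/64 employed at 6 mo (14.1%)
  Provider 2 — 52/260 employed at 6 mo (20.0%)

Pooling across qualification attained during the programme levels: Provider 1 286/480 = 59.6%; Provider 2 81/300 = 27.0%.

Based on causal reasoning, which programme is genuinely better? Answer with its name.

Stratifying would compare programmes among participants the programmes themselves sorted into qualification attained during the programme groups — a form of selection on an intermediate. The unconditioned pooled rates give the total causal effect.
Pooled: Provider 1 59.6% vs Provider 2 27.0%; Provider 1 is higher overall.

Provider 1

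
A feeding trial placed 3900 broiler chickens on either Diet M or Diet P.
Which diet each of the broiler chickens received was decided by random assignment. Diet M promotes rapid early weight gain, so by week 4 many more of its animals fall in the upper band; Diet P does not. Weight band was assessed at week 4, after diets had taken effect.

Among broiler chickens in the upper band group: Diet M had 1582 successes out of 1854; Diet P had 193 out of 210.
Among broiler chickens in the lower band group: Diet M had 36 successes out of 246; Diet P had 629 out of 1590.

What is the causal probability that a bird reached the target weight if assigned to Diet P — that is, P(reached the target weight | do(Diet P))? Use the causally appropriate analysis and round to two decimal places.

Week-4 weight band lies on the pathway diet → week-4 weight band → outcome, so adjusting for it blocks the indirect effect. For the total causal effect of diet, use the unadjusted pooled rates.
So P(outcome | do(Diet P)) is just the pooled rate for Diet P: 822/1800 = 0.457.

0.46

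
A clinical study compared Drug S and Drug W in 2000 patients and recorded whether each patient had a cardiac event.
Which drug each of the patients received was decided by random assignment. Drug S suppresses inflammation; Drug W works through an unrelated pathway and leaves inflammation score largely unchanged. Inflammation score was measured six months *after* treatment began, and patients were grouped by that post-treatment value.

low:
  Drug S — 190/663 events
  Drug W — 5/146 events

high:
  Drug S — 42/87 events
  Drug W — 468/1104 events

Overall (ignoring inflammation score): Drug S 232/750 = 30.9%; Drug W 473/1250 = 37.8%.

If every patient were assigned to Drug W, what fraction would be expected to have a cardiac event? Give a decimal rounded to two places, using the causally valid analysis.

Inflammation score is recorded after the drug and is itself shifted by it — it sits on the causal path from drug to outcome. Conditioning on a mediator would strip out part of the effect we want; the pooled comparison gives the total causal effect.
So P(outcome | do(Drug W)) is just the pooled rate for Drug W: 473/1250 = 0.378.

0.38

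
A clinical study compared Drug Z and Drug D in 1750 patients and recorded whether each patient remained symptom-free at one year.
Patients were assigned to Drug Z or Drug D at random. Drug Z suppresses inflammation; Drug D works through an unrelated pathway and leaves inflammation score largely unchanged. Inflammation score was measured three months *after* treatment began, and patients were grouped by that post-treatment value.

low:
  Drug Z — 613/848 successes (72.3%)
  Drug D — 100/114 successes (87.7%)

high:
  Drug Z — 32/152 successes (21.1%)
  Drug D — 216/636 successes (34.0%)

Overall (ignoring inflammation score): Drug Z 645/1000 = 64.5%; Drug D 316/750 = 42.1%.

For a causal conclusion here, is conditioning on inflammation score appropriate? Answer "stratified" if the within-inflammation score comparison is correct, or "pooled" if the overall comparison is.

Drug D is higher inside every inflammation score stratum but Drug Z is higher in aggregate. Whether to stratify depends on how inflammation score relates to the drug.
Inflammation score lies on the pathway drug → inflammation score → outcome, so adjusting for it blocks the indirect effect. For the total causal effect of drug, use the unadjusted pooled rates.
Pooled: Drug Z 64.5% vs Drug D 42.1%; Drug Z is higher overall.

pooled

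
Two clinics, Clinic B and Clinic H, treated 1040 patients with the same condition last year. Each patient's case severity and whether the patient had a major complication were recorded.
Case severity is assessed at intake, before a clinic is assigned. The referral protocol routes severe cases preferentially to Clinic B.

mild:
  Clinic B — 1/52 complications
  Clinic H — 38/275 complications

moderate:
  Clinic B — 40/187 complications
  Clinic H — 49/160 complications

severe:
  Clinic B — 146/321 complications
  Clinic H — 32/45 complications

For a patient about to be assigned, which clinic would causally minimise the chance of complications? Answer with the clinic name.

Clinic B is lower inside every case severity stratum but Clinic H is lower in aggregate. Whether to stratify depends on how case severity relates to the clinic.
Nothing the clinic does changes case severity; the imbalance is an allocation artefact. With case severity also predicting the outcome, the pooled figure is confounded, and the within-stratum comparison is the causal one.
Within each level — mild: 1.9% vs 13.8%; moderate: 21.4% vs 30.6%; severe: 45.5% vs 71.1% — Clinic B is lower every time.

Clinic B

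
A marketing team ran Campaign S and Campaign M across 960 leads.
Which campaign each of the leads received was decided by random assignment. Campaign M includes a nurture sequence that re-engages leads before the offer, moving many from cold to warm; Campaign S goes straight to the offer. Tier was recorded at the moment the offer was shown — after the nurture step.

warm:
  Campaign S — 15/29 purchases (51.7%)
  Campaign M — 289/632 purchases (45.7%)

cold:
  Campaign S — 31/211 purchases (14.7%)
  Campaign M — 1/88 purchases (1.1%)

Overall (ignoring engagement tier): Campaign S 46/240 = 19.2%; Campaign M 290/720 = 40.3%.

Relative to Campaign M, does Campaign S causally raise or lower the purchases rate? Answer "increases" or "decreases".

decreases

The stratified and pooled comparisons disagree (Campaign S wins within each engagement tier; Campaign M wins overall), so the answer turns on the causal role of engagement tier.
Engagement tier here is a post-treatment variable shaped by the campaign; conditioning on it would introduce bias rather than remove it. The overall comparison is the causal one.
Pooled: Campaign S 19.2% vs Campaign M 40.3%; Campaign M is higher overall.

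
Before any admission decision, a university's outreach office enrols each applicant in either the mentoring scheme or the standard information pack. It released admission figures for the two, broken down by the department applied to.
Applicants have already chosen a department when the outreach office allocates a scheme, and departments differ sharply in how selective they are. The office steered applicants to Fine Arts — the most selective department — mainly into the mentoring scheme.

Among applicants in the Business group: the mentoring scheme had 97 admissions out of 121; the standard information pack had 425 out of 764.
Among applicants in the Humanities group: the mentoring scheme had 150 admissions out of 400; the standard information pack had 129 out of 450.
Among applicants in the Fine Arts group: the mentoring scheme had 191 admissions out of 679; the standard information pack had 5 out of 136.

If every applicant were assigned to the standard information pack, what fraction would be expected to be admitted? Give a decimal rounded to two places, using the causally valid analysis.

The stratified and pooled comparisons disagree (the mentoring scheme wins within each department; the standard information pack wins overall), so the answer turns on the causal role of department.
Nothing the outreach scheme does changes department; the imbalance is an allocation artefact. With department also predicting the outcome, the pooled figure is confounded, and the within-stratum comparison is the causal one.
Standardising the standard information pack to the population department mix: 0.347·425/764 + 0.333·129/450 + 0.320·5/136 = 0.300.

0.30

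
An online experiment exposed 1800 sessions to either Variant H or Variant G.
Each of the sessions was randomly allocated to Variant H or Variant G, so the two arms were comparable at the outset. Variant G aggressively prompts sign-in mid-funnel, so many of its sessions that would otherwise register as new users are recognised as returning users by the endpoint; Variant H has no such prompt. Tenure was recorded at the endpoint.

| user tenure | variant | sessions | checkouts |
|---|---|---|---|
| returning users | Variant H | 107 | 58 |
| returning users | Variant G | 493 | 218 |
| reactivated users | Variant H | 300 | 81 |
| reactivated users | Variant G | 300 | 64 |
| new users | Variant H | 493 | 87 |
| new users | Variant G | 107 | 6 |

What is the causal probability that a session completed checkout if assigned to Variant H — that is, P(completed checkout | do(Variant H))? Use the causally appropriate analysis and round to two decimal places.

0.25

Within every user tenure level Variant H has the higher rate, yet pooled Variant G does — Simpson's reversal.
The distribution of user tenure is itself part of what the variant does — it is an intermediate outcome. Holding it fixed would remove that part of the effect; the total effect is the pooled difference.
So P(outcome | do(Variant H)) is just the pooled rate for Variant H: 226/900 = 0.251.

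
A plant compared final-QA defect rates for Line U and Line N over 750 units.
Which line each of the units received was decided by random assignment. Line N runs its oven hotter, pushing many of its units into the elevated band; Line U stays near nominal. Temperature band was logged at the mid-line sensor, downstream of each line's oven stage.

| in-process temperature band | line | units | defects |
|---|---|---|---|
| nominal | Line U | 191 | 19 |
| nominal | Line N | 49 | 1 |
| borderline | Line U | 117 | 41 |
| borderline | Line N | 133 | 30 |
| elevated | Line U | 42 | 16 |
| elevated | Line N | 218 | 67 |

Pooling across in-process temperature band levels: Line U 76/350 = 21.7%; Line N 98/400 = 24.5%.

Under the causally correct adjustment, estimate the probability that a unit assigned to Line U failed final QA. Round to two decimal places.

Line N is lower inside every in-process temperature band stratum but Line U is lower in aggregate. Whether to stratify depends on how in-process temperature band relates to the line.
The distribution of in-process temperature band is itself part of what the line does — it is an intermediate outcome. Holding it fixed would remove that part of the effect; the total effect is the pooled difference.
So P(outcome | do(Line U)) is just the pooled rate for Line U: 76/350 = 0.217.

0.22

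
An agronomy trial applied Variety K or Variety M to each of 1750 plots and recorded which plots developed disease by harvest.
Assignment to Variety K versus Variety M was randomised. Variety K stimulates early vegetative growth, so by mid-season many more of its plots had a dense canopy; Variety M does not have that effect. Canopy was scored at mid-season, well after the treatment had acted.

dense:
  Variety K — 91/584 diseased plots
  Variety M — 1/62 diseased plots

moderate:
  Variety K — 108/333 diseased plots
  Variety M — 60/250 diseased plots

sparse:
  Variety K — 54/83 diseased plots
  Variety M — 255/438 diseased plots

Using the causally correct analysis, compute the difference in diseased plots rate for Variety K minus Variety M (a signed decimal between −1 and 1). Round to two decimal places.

-0.17

The distribution of mid-season canopy is itself part of what the variety does — it is an intermediate outcome. Holding it fixed would remove that part of the effect; the total effect is the pooled difference.
The causal difference is the pooled difference: 0.253 − 0.421 = -0.168.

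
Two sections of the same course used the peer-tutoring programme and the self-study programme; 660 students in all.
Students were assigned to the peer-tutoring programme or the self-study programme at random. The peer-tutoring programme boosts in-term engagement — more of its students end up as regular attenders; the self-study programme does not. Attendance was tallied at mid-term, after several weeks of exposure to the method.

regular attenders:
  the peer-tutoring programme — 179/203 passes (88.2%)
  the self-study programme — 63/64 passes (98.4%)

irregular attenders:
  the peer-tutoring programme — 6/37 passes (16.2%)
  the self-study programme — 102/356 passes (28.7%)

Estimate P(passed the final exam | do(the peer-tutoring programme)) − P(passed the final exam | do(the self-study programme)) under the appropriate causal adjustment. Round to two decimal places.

the self-study programme is higher inside every mid-term attendance stratum but the peer-tutoring programme is higher in aggregate. Whether to stratify depends on how mid-term attendance relates to the teaching method.
Stratifying would compare teaching methods among students the teaching methods themselves sorted into mid-term attendance groups — a form of selection on an intermediate. The unconditioned pooled rates give the total causal effect.
The causal difference is the pooled difference: 0.771 − 0.393 = +0.378.

+0.38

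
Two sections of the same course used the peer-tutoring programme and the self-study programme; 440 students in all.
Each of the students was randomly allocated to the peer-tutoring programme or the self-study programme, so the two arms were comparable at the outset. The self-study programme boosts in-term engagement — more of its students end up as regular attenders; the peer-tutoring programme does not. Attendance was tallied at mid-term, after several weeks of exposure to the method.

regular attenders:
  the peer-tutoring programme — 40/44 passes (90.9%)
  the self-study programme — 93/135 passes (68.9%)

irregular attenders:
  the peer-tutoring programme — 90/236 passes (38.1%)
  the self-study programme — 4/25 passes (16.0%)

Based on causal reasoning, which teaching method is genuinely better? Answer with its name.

the self-study programme

Within every mid-term attendance level the peer-tutoring programme has the higher rate, yet pooled the self-study programme does — Simpson's reversal.
Mid-term attendance lies on the pathway teaching method → mid-term attendance → outcome, so adjusting for it blocks the indirect effect. For the total causal effect of teaching method, use the unadjusted pooled rates.
Pooled: the peer-tutoring programme 46.4% vs the self-study programme 60.6%; the self-study programme is higher overall.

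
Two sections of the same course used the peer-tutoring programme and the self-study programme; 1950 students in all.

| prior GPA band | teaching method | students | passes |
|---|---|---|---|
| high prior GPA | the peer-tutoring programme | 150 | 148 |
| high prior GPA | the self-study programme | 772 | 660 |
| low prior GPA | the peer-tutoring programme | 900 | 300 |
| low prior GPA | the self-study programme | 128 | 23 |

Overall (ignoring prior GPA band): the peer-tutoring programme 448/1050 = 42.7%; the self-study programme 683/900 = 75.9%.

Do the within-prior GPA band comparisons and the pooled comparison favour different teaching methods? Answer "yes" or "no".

yes

Within each prior GPA band level (high prior GPA 98.7% vs 85.5%; low prior GPA 33.3% vs 18.0%), the peer-tutoring programme has the higher rate every time. Pooled: 42.7% vs 75.9% — the self-study programme has the higher rate overall. The two comparisons disagree.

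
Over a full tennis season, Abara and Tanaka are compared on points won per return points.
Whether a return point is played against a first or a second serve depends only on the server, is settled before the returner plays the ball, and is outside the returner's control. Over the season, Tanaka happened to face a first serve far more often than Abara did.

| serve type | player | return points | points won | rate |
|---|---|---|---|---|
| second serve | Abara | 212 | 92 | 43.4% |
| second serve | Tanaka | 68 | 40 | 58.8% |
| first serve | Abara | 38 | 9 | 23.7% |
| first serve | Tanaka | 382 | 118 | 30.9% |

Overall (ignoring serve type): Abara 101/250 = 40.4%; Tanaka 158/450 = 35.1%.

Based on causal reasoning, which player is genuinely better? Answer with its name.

Tanaka

The serve type-specific comparison favours Tanaka throughout, but the pooled figures favour Abara. The question is whether to condition on serve type.
Nothing the player does changes serve type; the imbalance is an allocation artefact. With serve type also predicting the outcome, the pooled figure is confounded, and the within-stratum comparison is the causal one.
Within each level — second serve: 43.4% vs 58.8%; first serve: 23.7% vs 30.9% — Tanaka is higher every time.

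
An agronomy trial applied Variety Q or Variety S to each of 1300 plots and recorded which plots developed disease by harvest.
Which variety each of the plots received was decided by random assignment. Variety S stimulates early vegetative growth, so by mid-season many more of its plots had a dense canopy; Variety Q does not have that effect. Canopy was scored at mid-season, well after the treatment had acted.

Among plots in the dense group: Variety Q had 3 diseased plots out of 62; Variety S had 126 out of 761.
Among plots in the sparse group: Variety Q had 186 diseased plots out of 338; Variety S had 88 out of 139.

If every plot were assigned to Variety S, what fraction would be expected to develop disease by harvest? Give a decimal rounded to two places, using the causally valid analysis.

0.24

The mid-season canopy-specific comparison favours Variety Q throughout, but the pooled figures favour Variety S. The question is whether to condition on mid-season canopy.
Because the variety influences mid-season canopy, mid-season canopy is a post-treatment mediator, not a confounder. Stratifying on it would bias the estimate; the causal effect is the crude pooled difference.
So P(outcome | do(Variety S)) is just the pooled rate for Variety S: 214/900 = 0.238.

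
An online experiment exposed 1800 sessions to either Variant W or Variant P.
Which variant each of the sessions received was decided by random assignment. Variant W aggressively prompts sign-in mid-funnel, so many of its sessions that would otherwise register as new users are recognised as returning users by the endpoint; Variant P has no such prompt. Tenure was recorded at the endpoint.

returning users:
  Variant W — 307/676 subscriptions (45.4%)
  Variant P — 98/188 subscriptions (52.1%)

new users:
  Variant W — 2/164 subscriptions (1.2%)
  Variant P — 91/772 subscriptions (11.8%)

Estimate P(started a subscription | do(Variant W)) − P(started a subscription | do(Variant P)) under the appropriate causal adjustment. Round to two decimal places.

+0.17

The user tenure-specific comparison favours Variant P throughout, but the pooled figures favour Variant W. The question is whether to condition on user tenure.
User tenure lies on the pathway variant → user tenure → outcome, so adjusting for it blocks the indirect effect. For the total causal effect of variant, use the unadjusted pooled rates.
The causal difference is the pooled difference: 0.368 − 0.197 = +0.171.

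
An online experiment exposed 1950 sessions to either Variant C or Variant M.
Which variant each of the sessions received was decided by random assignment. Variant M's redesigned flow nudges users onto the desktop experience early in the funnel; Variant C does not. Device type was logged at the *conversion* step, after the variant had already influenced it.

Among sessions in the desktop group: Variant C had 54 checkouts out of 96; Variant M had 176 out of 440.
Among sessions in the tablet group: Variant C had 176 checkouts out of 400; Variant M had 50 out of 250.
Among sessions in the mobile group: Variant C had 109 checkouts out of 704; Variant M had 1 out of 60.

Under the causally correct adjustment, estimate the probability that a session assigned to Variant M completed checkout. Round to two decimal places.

0.30

Device type lies on the pathway variant → device type → outcome, so adjusting for it blocks the indirect effect. For the total causal effect of variant, use the unadjusted pooled rates.
So P(outcome | do(Variant M)) is just the pooled rate for Variant M: 227/750 = 0.303.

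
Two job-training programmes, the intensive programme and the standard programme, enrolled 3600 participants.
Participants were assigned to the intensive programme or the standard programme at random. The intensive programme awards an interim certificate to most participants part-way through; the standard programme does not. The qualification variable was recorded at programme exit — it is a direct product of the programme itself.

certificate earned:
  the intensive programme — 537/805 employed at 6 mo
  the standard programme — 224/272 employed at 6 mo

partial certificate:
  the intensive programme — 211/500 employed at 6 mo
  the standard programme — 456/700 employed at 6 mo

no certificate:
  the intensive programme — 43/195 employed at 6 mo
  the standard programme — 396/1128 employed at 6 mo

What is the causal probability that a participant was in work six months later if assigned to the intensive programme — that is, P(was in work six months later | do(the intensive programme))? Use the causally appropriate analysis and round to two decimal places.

0.53

Qualification attained during the programme lies on the pathway programme → qualification attained during the programme → outcome, so adjusting for it blocks the indirect effect. For the total causal effect of programme, use the unadjusted pooled rates.
So P(outcome | do(the intensive programme)) is just the pooled rate for the intensive programme: 791/1500 = 0.527.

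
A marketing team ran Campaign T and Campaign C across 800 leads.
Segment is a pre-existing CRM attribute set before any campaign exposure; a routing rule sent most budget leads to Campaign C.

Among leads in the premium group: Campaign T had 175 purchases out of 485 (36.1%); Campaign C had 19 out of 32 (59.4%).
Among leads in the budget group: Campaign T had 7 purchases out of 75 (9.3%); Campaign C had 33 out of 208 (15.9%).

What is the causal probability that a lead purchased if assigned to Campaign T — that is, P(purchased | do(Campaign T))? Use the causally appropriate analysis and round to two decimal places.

Within every customer segment level Campaign C has the higher rate, yet pooled Campaign T does — Simpson's reversal.
Customer segment differs across campaigns for reasons unrelated to any effect of the campaign itself, and it separately predicts the outcome — a classic confounder. We must compare within customer segment levels.
Standardising Campaign T to the population customer segment mix: 0.646·175/485 + 0.354·7/75 = 0.266.

0.27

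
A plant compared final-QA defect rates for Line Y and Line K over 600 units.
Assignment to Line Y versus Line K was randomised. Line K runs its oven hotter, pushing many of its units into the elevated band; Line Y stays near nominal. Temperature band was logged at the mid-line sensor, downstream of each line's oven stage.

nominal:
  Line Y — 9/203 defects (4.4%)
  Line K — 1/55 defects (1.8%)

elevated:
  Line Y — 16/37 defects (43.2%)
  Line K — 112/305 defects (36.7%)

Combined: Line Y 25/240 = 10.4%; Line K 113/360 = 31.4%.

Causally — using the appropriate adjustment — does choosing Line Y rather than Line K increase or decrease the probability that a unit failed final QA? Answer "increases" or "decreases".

Because the line influences in-process temperature band, in-process temperature band is a post-treatment mediator, not a confounder. Stratifying on it would bias the estimate; the causal effect is the crude pooled difference.
Pooled: Line Y 10.4% vs Line K 31.4%; Line Y is lower overall.

decreases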